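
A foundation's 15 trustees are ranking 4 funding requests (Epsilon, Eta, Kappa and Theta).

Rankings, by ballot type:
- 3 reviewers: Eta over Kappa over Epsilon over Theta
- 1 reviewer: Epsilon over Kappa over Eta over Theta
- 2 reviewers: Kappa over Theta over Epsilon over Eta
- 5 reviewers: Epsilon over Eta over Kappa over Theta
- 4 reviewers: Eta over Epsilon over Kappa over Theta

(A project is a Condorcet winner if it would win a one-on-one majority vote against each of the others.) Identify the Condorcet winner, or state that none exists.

Pairwise majorities:
Epsilon–Eta: Epsilon 8–7.
Epsilon vs Kappa: Epsilon, 10–5.
Epsilon vs Theta: Epsilon wins 13–2.
Eta vs Kappa: Eta, 12–3.
Eta–Theta: Eta 13–2.
Kappa vs Theta: Kappa, 15–0.
Epsilon defeats every rival head-to-head and is the Condorcet winner.

Epsilon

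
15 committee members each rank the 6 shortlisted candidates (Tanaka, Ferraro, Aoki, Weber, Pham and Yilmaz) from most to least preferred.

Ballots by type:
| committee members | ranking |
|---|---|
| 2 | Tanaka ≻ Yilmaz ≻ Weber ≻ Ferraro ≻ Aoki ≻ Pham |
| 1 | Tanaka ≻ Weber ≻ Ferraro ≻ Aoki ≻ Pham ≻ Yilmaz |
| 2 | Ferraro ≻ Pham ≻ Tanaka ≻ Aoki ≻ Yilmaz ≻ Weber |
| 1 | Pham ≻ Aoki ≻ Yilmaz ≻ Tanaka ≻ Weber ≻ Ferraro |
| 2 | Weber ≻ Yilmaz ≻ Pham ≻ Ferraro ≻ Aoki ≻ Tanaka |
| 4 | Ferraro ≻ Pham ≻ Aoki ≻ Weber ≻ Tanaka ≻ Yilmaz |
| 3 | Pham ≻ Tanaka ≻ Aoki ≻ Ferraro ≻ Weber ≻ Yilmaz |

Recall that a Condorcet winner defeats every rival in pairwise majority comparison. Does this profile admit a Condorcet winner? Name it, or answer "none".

Pairwise majorities:
Tanaka vs Ferraro: 2+1+1+3 = 7 for Tanaka, 8 for Ferraro — Ferraro by 8–7.
Tanaka–Aoki: Tanaka 8–7.
Tanaka vs Weber: Tanaka preferred on 2+1+2+1+3 = 9 ballots; Tanaka wins 9–6.
Tanaka–Pham: Pham 12–3.
Tanaka vs Yilmaz: 2+1+2+4+3 = 12 for Tanaka, 3 for Yilmaz — Tanaka by 12–3.
Ferraro–Aoki: Ferraro 11–4.
Ferraro vs Weber: Ferraro wins 9–6.
Ferraro vs Pham: Ferraro wins 9–6.
Ferraro–Yilmaz: Ferraro 10–5.
Aoki vs Weber: Aoki, 10–5.
Aoki vs Pham: Aoki is ranked higher on 2+1 = 3 ballots, Pham on 12. Pham wins 12–3.
Aoki vs Yilmaz: 1+2+1+4+3 = 11 for Aoki, 4 for Yilmaz — Aoki by 11–4.
Weber–Pham: Pham 10–5.
Weber vs Yilmaz: Weber, 10–5.
Pham vs Yilmaz: 11 to 4, Pham.
Ferraro beats each of Tanaka, Aoki, Weber, Pham, Yilmaz — Ferraro is the Condorcet winner.

Ferraro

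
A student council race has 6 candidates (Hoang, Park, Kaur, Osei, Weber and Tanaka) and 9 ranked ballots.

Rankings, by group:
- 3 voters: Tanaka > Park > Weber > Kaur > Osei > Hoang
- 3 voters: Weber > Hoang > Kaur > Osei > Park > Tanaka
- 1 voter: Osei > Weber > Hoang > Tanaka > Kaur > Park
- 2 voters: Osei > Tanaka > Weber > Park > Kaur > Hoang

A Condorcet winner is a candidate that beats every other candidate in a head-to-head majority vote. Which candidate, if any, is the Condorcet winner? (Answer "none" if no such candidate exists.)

Head-to-head results (9 voters):
Hoang vs Park: Park, 5–4.
Hoang vs Kaur: Kaur wins 5–4.
Hoang vs Osei: Hoang preferred on 3 ballots; Osei wins 6–3.
Hoang vs Weber: Weber wins 9–0.
Hoang–Tanaka: Tanaka 5–4.
Park vs Kaur: Park preferred on 3+2 = 5 ballots; Park wins 5–4.
Park vs Osei: Osei wins 6–3.
Park vs Weber: Park preferred on 3 ballots; Weber wins 6–3.
Park vs Tanaka: Tanaka wins 6–3.
Kaur vs Osei: Kaur preferred on 3+3 = 6 ballots; Kaur wins 6–3.
Kaur vs Weber: Weber wins 9–0.
Kaur vs Tanaka: Kaur is ranked higher on 3 ballots, Tanaka on 6. Tanaka wins 6–3.
Osei vs Weber: Weber wins 6–3.
Osei vs Tanaka: Osei preferred on 3+1+2 = 6 ballots; Osei wins 6–3.
Weber vs Tanaka: Weber preferred on 3+1 = 4 ballots; Tanaka wins 5–4.
Every candidate loses at least once (Hoang loses to Park; Park loses to Osei; Kaur loses to Park; Osei loses to Kaur; Weber loses to Tanaka; Tanaka loses to Osei). The majority relation contains the cycle Park beats Kaur beats Osei beats Park, so there is no Condorcet winner.

none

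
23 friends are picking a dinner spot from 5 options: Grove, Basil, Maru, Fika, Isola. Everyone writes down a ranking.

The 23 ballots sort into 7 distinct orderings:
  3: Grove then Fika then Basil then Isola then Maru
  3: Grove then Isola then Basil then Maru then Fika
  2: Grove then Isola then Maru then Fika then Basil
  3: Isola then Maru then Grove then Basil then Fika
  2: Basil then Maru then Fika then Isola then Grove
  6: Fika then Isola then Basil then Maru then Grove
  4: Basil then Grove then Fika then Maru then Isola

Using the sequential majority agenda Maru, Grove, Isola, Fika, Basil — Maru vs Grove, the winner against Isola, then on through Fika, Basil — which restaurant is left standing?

Basil

Round 1: Maru vs Grove — 11–12, Grove advances.
Round 2: Grove vs Isola — 12–11, Grove advances.
Round 3: Grove vs Fika — 15–8, Grove advances.
Round 4: Grove vs Basil — 11–12, Basil advances.
The agenda winner is Basil.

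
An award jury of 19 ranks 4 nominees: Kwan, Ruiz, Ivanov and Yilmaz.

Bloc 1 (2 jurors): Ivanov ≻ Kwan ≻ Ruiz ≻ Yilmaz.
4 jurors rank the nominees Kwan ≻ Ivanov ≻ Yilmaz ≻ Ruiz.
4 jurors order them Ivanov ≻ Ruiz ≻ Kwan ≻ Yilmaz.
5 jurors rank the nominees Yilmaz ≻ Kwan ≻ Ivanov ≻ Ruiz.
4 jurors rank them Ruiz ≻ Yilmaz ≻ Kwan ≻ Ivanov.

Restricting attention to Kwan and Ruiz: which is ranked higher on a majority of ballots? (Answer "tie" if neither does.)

Kwan

Ballots ranking Kwan above Ruiz: 2 + 4 + 5 = 11.
Ballots ranking Ruiz above Kwan: 19 − 11 = 8.
Kwan wins the head-to-head 11–8.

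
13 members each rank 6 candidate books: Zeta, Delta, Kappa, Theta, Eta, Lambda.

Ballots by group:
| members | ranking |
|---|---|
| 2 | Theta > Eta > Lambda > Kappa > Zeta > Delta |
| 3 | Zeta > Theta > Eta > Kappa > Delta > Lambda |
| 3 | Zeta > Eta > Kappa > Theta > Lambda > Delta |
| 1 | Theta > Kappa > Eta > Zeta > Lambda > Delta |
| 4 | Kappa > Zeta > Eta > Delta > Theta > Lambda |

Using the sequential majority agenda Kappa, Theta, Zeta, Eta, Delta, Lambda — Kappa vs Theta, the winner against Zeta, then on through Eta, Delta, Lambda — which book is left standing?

Eta

Round 1: Kappa vs Theta — 7–6, Kappa advances.
Round 2: Kappa vs Zeta — 7–6, Kappa advances.
Round 3: Kappa vs Eta — 5–8, Eta advances.
Round 4: Eta vs Delta — 13–0, Eta advances.
Round 5: Eta vs Lambda — 13–0, Eta advances.
Eta survives the agenda.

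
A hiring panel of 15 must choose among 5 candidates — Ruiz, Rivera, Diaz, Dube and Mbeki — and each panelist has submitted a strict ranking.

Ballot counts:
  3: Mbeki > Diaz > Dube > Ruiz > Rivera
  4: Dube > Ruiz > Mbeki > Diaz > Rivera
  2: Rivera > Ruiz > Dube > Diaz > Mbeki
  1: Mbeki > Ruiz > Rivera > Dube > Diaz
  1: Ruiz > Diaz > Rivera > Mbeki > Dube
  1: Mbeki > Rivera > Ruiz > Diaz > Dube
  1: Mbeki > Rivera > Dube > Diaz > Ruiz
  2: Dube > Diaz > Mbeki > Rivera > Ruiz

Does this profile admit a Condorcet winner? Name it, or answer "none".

Head-to-head results (15 committee members):
Ruiz vs Rivera: Ruiz, 9–6.
Ruiz vs Diaz: Ruiz wins 9–6.
Ruiz vs Dube: Dube wins 10–5.
Ruiz–Mbeki: Mbeki 8–7.
Rivera vs Diaz: Diaz, 10–5.
Rivera vs Dube: Dube wins 9–6.
Rivera–Mbeki: Mbeki 12–3.
Diaz vs Dube: Dube wins 10–5.
Diaz vs Mbeki: Mbeki, 10–5.
Dube–Mbeki: Dube 8–7.
Dube wins every pairwise contest, so Dube is the Condorcet winner.

Dube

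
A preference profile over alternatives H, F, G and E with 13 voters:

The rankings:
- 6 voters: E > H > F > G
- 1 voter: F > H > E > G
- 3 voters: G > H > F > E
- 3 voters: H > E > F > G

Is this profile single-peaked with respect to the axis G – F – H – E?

no

Axis positions: G=1, F=2, H=3, E=4.
Ballot type 1 (peak E at position 4): ranking walks positions 4-3-2-1, expanding outward from the peak — single-peaked.
Ballot type 2 (peak F at position 2): ranking walks positions 2-3-4-1, expanding outward from the peak — single-peaked.
Ballot type 3: ranking walks positions 1-3-2-4; H is ranked above F even though F lies between H and the peak G on the axis — preferences dip and rise again. Not single-peaked.
Ballot type 4 (peak H at position 3): ranking walks positions 3-4-2-1, expanding outward from the peak — single-peaked.
Ballot type 3 violates single-peakedness, so the profile is not single-peaked on this axis.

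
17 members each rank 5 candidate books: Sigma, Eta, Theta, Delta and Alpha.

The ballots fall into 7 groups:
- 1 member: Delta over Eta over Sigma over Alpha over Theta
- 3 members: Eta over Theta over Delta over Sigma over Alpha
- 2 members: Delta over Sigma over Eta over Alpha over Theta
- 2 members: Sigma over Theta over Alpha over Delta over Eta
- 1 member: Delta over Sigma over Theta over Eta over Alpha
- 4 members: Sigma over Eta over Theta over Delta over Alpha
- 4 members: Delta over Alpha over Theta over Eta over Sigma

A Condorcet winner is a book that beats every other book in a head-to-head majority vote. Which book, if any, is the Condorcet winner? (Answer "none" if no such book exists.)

Check each pair by majority over 17 ballots:
Sigma vs Eta: Sigma wins 9–8.
Sigma vs Theta: Sigma preferred on 1+2+2+1+4 = 10 ballots; Sigma wins 10–7.
Sigma vs Delta: Delta, 11–6.
Sigma vs Alpha: 13 to 4, Sigma.
Eta–Theta: Eta 10–7.
Eta vs Delta: 7 to 10, Delta.
Eta vs Alpha: Eta, 11–6.
Theta vs Delta: 3+2+4 = 9 for Theta, 8 for Delta — Theta by 9–8.
Theta vs Alpha: Theta is ranked higher on 3+2+1+4 = 10 ballots, Alpha on 7. Theta wins 10–7.
Delta vs Alpha: Delta is ranked higher on 1+3+2+1+4+4 = 15 ballots, Alpha on 2. Delta wins 15–2.
No book is unbeaten: Sigma loses to Delta; Eta loses to Sigma; Theta loses to Sigma; Delta loses to Theta; Alpha loses to Sigma. In particular Sigma > Theta > Delta > Sigma is a majority cycle — no Condorcet winner exists.

none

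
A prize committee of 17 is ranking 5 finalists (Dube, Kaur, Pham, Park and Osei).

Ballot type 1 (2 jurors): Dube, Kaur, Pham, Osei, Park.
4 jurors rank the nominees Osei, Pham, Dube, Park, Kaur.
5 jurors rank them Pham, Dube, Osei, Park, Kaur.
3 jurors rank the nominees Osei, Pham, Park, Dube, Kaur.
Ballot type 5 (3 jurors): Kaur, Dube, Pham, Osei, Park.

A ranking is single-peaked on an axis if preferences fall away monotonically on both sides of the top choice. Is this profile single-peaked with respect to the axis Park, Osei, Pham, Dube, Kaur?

yes

Axis positions: Park=1, Osei=2, Pham=3, Dube=4, Kaur=5.
Ballot type 1 (peak Dube at position 4): ranking walks positions 4-5-3-2-1, expanding outward from the peak — single-peaked.
Ballot type 2 (peak Osei at position 2): ranking walks positions 2-3-4-1-5, expanding outward from the peak — single-peaked.
Ballot type 3 (peak Pham at position 3): ranking walks positions 3-4-2-1-5, expanding outward from the peak — single-peaked.
Ballot type 4 (peak Osei at position 2): ranking walks positions 2-3-1-4-5, expanding outward from the peak — single-peaked.
Ballot type 5 (peak Kaur at position 5): ranking walks positions 5-4-3-2-1, expanding outward from the peak — single-peaked.
Every ranking is single-peaked on this axis.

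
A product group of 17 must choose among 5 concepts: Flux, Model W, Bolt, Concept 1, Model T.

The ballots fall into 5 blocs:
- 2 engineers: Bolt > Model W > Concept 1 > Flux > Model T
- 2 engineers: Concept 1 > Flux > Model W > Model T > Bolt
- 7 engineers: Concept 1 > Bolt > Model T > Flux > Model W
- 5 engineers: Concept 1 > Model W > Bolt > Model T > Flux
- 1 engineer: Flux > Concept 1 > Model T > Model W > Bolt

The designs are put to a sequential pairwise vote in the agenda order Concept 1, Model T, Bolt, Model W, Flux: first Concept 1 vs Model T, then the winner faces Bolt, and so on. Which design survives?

Concept 1

Round 1: Concept 1 vs Model T — 17–0, Concept 1 advances.
Round 2: Concept 1 vs Bolt — 15–2, Concept 1 advances.
Round 3: Concept 1 vs Model W — 15–2, Concept 1 advances.
Round 4: Concept 1 vs Flux — 16–1, Concept 1 advances.
Concept 1 survives the agenda.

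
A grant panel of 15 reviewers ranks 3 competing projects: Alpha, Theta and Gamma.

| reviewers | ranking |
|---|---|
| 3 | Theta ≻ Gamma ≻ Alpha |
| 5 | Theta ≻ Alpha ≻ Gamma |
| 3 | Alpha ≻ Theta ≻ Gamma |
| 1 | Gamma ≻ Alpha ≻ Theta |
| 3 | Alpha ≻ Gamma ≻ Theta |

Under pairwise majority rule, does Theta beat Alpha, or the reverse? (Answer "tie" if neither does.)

Theta

Ballots ranking Theta above Alpha: 3 + 5 = 8.
Ballots ranking Alpha above Theta: 15 − 8 = 7.
Theta wins the head-to-head 8–7.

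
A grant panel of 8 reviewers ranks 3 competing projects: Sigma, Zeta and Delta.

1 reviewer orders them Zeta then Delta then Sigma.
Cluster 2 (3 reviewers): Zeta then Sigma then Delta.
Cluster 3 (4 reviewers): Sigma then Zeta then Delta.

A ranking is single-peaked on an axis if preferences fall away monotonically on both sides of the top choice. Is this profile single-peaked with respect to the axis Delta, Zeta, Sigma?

yes

Axis positions: Delta=1, Zeta=2, Sigma=3.
Cluster 1 (peak Zeta at position 2): ranking walks positions 2-1-3, expanding outward from the peak — single-peaked.
Cluster 2 (peak Zeta at position 2): ranking walks positions 2-3-1, expanding outward from the peak — single-peaked.
Cluster 3 (peak Sigma at position 3): ranking walks positions 3-2-1, expanding outward from the peak — single-peaked.
Every ranking is single-peaked on this axis.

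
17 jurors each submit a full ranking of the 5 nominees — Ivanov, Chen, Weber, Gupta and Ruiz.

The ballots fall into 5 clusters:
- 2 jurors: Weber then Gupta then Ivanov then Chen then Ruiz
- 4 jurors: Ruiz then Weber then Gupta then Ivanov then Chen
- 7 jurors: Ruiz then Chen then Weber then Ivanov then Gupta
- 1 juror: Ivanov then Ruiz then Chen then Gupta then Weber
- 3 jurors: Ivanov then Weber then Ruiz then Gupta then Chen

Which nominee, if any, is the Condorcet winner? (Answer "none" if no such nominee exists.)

Ruiz

Check each pair by majority over 17 ballots:
Ivanov vs Chen: Ivanov is ranked higher on 2+4+1+3 = 10 ballots, Chen on 7. Ivanov wins 10–7.
Ivanov vs Weber: 1+3 = 4 for Ivanov, 13 for Weber — Weber by 13–4.
Ivanov vs Gupta: Ivanov is ranked higher on 7+1+3 = 11 ballots, Gupta on 6. Ivanov wins 11–6.
Ivanov vs Ruiz: Ivanov is ranked higher on 2+1+3 = 6 ballots, Ruiz on 11. Ruiz wins 11–6.
Chen vs Weber: Chen preferred on 7+1 = 8 ballots; Weber wins 9–8.
Chen vs Gupta: 8 to 9, Gupta.
Chen vs Ruiz: Chen preferred on 2 ballots; Ruiz wins 15–2.
Weber vs Gupta: 2+4+7+3 = 16 for Weber, 1 for Gupta — Weber by 16–1.
Weber vs Ruiz: Weber preferred on 2+3 = 5 ballots; Ruiz wins 12–5.
Gupta vs Ruiz: 2 for Gupta, 15 for Ruiz — Ruiz by 15–2.
Ruiz beats each of Ivanov, Chen, Weber, Gupta — Ruiz is the Condorcet winner.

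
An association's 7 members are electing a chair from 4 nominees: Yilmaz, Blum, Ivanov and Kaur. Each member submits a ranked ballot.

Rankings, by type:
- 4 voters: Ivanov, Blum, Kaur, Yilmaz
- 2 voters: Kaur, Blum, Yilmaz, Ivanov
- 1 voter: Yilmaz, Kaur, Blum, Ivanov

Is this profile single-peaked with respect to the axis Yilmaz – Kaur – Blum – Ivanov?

Axis positions: Yilmaz=1, Kaur=2, Blum=3, Ivanov=4.
Type 1 (peak Ivanov at position 4): ranking walks positions 4-3-2-1, expanding outward from the peak — single-peaked.
Type 2 (peak Kaur at position 2): ranking walks positions 2-3-1-4, expanding outward from the peak — single-peaked.
Type 3 (peak Yilmaz at position 1): ranking walks positions 1-2-3-4, expanding outward from the peak — single-peaked.
Every ranking is single-peaked on this axis.

yes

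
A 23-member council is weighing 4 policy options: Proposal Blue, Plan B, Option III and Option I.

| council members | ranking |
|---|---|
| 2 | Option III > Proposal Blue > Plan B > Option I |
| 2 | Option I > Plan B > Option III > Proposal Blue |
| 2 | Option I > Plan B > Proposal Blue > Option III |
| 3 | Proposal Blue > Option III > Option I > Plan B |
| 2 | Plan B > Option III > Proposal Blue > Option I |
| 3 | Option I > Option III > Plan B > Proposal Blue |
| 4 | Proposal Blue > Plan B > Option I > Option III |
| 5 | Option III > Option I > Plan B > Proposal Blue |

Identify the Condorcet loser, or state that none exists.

Proposal Blue

Head-to-head results (23 council members):
Proposal Blue vs Plan B: Proposal Blue preferred on 2+3+4 = 9 ballots; Plan B wins 14–9.
Proposal Blue vs Option III: Option III wins 14–9.
Proposal Blue vs Option I: Option I, 12–11.
Plan B vs Option III: Plan B preferred on 2+2+2+4 = 10 ballots; Option III wins 13–10.
Plan B vs Option I: Option I, 15–8.
Option III vs Option I: 12 to 11, Option III.
Proposal Blue loses to every other option — it is the Condorcet loser.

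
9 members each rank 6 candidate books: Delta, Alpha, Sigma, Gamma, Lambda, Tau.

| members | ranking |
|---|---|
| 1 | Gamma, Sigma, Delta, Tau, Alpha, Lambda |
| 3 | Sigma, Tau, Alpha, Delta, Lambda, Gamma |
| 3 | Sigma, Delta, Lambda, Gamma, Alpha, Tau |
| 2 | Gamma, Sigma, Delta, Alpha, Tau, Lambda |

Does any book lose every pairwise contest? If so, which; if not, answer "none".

Pairwise majorities:
Delta vs Alpha: Delta wins 6–3.
Delta vs Sigma: Delta preferred on 0 ballots; Sigma wins 9–0.
Delta vs Gamma: Delta preferred on 3+3 = 6 ballots; Delta wins 6–3.
Delta vs Lambda: 9 to 0, Delta.
Delta–Tau: Delta 6–3.
Alpha vs Sigma: Alpha is ranked higher on 0 ballots, Sigma on 9. Sigma wins 9–0.
Alpha vs Gamma: Alpha is ranked higher on 3 ballots, Gamma on 6. Gamma wins 6–3.
Alpha vs Lambda: Alpha is ranked higher on 1+3+2 = 6 ballots, Lambda on 3. Alpha wins 6–3.
Alpha vs Tau: Alpha, 5–4.
Sigma vs Gamma: Sigma is ranked higher on 3+3 = 6 ballots, Gamma on 3. Sigma wins 6–3.
Sigma vs Lambda: Sigma wins 9–0.
Sigma vs Tau: Sigma is ranked higher on 1+3+3+2 = 9 ballots, Tau on 0. Sigma wins 9–0.
Gamma vs Lambda: 3 to 6, Lambda.
Gamma–Tau: Gamma 6–3.
Lambda vs Tau: Tau, 6–3.
Every book wins at least one matchup (Delta beats Alpha; Alpha beats Lambda; Sigma beats Delta; Gamma beats Alpha; Lambda beats Gamma; Tau beats Lambda), so there is no Condorcet loser.

none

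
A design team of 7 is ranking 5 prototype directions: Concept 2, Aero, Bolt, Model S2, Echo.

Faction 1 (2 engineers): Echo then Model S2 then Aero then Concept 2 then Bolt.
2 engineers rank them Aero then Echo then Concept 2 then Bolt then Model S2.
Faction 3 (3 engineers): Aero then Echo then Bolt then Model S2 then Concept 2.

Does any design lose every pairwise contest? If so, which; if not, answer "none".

none

Head-to-head results (7 engineers):
Concept 2 vs Aero: Aero wins 7–0.
Concept 2 vs Bolt: Concept 2 is ranked higher on 2+2 = 4 ballots, Bolt on 3. Concept 2 wins 4–3.
Concept 2 vs Model S2: Model S2 wins 5–2.
Concept 2 vs Echo: 0 to 7, Echo.
Aero vs Bolt: Aero wins 7–0.
Aero vs Model S2: 2+3 = 5 for Aero, 2 for Model S2 — Aero by 5–2.
Aero vs Echo: 5 to 2, Aero.
Bolt–Model S2: Bolt 5–2.
Bolt vs Echo: Bolt preferred on 0 ballots; Echo wins 7–0.
Model S2 vs Echo: 0 to 7, Echo.
No design is winless: Concept 2 beats Bolt; Aero beats Concept 2; Bolt beats Model S2; Model S2 beats Concept 2; Echo beats Concept 2. There is no Condorcet loser.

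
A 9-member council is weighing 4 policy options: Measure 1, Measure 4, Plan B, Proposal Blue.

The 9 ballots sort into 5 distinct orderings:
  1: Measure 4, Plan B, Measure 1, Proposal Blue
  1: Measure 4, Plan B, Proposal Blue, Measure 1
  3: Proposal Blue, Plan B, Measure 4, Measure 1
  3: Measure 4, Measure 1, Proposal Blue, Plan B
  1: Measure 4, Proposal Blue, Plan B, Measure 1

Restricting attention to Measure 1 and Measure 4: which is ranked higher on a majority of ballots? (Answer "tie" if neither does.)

Measure 4

No ballot ranks Measure 1 above Measure 4: 0.
Ballots ranking Measure 4 above Measure 1: 9 − 0 = 9.
Measure 4 wins the head-to-head 9–0.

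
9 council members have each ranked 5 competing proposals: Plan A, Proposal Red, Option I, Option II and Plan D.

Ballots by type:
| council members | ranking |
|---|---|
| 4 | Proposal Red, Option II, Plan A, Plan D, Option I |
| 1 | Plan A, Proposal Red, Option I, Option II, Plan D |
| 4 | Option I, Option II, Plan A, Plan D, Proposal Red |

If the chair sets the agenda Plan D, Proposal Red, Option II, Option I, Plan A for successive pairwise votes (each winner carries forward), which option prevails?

Round 1: Plan D vs Proposal Red — 4–5, Proposal Red advances.
Round 2: Proposal Red vs Option II — 5–4, Proposal Red advances.
Round 3: Proposal Red vs Option I — 5–4, Proposal Red advances.
Round 4: Proposal Red vs Plan A — 4–5, Plan A advances.
Plan A survives the agenda.

Plan A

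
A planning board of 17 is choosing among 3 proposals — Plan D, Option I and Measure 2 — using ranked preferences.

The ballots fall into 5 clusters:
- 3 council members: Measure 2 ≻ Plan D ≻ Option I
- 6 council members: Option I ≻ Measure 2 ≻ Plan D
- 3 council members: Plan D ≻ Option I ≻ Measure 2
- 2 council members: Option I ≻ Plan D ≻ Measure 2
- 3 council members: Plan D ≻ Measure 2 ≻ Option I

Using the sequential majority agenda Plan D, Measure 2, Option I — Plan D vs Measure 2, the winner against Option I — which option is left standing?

Option I

Round 1: Plan D vs Measure 2 — 8–9, Measure 2 advances.
Round 2: Measure 2 vs Option I — 6–11, Option I advances.
Option I survives the agenda.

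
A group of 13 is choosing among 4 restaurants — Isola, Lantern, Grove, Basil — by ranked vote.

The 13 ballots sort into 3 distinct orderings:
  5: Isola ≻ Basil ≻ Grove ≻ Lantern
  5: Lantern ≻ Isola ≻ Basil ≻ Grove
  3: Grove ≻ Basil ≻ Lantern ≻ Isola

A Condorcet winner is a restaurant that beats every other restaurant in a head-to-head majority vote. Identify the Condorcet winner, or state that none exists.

Pairwise majorities:
Isola vs Lantern: Lantern wins 8–5.
Isola vs Grove: Isola, 10–3.
Isola vs Basil: Isola wins 10–3.
Lantern–Grove: Grove 8–5.
Lantern vs Basil: Basil wins 8–5.
Grove–Basil: Basil 10–3.
Every restaurant loses at least once (Isola loses to Lantern; Lantern loses to Grove; Grove loses to Isola; Basil loses to Isola). The majority relation contains the cycle Isola beats Grove beats Lantern beats Isola, so there is no Condorcet winner.

none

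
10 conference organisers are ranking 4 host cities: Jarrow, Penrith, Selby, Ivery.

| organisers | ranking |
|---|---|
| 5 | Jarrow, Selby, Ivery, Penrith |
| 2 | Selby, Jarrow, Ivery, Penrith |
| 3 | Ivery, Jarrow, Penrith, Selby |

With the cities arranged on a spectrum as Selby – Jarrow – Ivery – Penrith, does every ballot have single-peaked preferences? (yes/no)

yes

Axis positions: Selby=1, Jarrow=2, Ivery=3, Penrith=4.
Type 1 (peak Jarrow at position 2): ranking walks positions 2-1-3-4, expanding outward from the peak — single-peaked.
Type 2 (peak Selby at position 1): ranking walks positions 1-2-3-4, expanding outward from the peak — single-peaked.
Type 3 (peak Ivery at position 3): ranking walks positions 3-2-4-1, expanding outward from the peak — single-peaked.
Every ranking is single-peaked on this axis.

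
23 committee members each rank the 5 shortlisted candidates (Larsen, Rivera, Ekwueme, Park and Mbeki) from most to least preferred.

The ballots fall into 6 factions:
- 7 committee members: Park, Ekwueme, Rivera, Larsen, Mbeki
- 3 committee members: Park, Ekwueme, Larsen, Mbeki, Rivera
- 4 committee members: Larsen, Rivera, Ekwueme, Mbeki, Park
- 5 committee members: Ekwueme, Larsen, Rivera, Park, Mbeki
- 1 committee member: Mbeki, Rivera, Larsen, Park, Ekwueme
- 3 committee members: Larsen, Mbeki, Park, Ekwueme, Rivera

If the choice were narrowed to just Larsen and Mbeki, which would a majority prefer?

Larsen

Ballots ranking Larsen above Mbeki: 7 + 3 + 4 + 5 + 3 = 22.
Ballots ranking Mbeki above Larsen: 23 − 22 = 1.
Larsen wins the head-to-head 22–1.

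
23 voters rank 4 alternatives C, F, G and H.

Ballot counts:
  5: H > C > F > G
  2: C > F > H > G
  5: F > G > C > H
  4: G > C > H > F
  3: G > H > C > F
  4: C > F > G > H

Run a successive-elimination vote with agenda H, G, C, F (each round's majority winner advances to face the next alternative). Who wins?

F

Round 1: H vs G — 7–16, G advances.
Round 2: G vs C — 12–11, G advances.
Round 3: G vs F — 7–16, F advances.
The agenda winner is F.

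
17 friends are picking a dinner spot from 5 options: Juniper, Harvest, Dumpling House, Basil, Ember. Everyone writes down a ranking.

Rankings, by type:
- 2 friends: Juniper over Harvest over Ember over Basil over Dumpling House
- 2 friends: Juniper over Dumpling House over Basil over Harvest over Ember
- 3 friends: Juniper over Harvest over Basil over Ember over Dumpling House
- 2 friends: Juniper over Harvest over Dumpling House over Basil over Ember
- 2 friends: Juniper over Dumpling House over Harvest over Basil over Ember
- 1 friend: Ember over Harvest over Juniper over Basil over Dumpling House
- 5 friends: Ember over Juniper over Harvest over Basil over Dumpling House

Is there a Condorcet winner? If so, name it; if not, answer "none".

Pairwise majorities:
Juniper vs Harvest: Juniper is ranked higher on 2+2+3+2+2+5 = 16 ballots, Harvest on 1. Juniper wins 16–1.
Juniper vs Dumpling House: Juniper is ranked higher on 17 ballots, Dumpling House on 0. Juniper wins 17–0.
Juniper vs Basil: Juniper wins 17–0.
Juniper–Ember: Juniper 11–6.
Harvest–Dumpling House: Harvest 13–4.
Harvest vs Basil: Harvest, 15–2.
Harvest vs Ember: Harvest is ranked higher on 2+2+3+2+2 = 11 ballots, Ember on 6. Harvest wins 11–6.
Dumpling House vs Basil: Dumpling House is ranked higher on 2+2+2 = 6 ballots, Basil on 11. Basil wins 11–6.
Dumpling House vs Ember: Ember, 11–6.
Basil vs Ember: 2+3+2+2 = 9 for Basil, 8 for Ember — Basil by 9–8.
Juniper beats each of Harvest, Dumpling House, Basil, Ember — Juniper is the Condorcet winner.

Juniper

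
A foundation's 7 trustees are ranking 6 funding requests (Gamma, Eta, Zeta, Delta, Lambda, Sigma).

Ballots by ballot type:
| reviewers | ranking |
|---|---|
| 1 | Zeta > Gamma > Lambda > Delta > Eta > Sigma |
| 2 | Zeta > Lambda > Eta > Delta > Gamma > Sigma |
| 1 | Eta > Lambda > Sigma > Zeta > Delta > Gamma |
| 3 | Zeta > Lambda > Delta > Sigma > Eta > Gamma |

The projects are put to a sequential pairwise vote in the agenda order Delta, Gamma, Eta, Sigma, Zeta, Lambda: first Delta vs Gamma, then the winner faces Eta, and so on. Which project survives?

Round 1: Delta vs Gamma — 6–1, Delta advances.
Round 2: Delta vs Eta — 4–3, Delta advances.
Round 3: Delta vs Sigma — 6–1, Delta advances.
Round 4: Delta vs Zeta — 0–7, Zeta advances.
Round 5: Zeta vs Lambda — 6–1, Zeta advances.
The agenda winner is Zeta.

Zeta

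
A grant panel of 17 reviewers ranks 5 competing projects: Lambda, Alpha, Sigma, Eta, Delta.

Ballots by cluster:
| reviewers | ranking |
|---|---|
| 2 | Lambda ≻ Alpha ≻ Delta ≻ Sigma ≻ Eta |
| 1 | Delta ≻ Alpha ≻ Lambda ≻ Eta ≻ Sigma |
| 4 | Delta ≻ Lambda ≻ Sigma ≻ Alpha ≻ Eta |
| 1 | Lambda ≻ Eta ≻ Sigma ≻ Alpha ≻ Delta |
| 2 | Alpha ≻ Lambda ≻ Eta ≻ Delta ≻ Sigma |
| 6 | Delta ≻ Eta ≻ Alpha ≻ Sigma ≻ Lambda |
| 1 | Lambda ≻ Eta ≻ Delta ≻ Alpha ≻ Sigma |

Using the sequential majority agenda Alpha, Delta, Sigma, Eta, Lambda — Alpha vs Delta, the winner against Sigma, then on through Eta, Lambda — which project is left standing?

Delta

Round 1: Alpha vs Delta — 5–12, Delta advances.
Round 2: Delta vs Sigma — 16–1, Delta advances.
Round 3: Delta vs Eta — 13–4, Delta advances.
Round 4: Delta vs Lambda — 11–6, Delta advances.
Delta survives the agenda.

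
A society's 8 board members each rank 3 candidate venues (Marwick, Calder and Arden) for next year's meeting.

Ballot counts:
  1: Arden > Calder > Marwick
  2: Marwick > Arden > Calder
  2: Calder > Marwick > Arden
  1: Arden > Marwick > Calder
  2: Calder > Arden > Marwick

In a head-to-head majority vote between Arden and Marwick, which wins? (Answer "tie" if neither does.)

Ballots ranking Arden above Marwick: 1 + 1 + 2 = 4.
Ballots ranking Marwick above Arden: 8 − 4 = 4.
4–4: the pair ties.

tie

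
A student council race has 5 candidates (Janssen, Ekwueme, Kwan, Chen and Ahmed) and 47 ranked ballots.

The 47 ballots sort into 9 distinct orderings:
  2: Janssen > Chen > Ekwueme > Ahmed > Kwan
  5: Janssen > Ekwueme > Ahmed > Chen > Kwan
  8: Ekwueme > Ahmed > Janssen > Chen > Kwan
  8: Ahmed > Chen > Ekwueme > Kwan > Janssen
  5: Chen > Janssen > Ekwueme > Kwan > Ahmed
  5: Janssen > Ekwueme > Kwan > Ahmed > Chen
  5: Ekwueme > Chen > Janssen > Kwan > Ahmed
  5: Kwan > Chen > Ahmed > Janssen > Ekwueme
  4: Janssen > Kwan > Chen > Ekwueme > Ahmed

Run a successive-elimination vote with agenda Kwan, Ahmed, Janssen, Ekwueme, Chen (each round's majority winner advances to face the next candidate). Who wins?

Janssen

Round 1: Kwan vs Ahmed — 24–23, Kwan advances.
Round 2: Kwan vs Janssen — 13–34, Janssen advances.
Round 3: Janssen vs Ekwueme — 26–21, Janssen advances.
Round 4: Janssen vs Chen — 24–23, Janssen advances.
The agenda winner is Janssen.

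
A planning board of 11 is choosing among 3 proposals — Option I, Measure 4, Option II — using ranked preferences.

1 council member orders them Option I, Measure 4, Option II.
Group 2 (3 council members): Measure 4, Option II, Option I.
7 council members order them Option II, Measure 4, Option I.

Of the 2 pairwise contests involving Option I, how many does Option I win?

Option I against each rival (11 council members):
Option I vs Measure 4: 1 to 10, Measure 4.
Option I–Option II: Option II 10–1.
Option I beats no one; loses to Measure 4, Option II — 0 pairwise wins.

0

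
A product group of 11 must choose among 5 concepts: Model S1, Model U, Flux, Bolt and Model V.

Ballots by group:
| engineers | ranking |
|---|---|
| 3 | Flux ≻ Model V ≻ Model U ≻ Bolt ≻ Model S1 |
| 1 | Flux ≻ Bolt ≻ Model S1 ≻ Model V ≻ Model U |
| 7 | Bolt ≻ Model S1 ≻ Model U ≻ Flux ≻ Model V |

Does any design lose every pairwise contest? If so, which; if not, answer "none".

Model V

Head-to-head results (11 engineers):
Model S1 vs Model U: Model S1 wins 8–3.
Model S1 vs Flux: 7 for Model S1, 4 for Flux — Model S1 by 7–4.
Model S1 vs Bolt: 0 to 11, Bolt.
Model S1 vs Model V: Model S1 preferred on 1+7 = 8 ballots; Model S1 wins 8–3.
Model U vs Flux: Model U preferred on 7 ballots; Model U wins 7–4.
Model U vs Bolt: Bolt wins 8–3.
Model U vs Model V: Model U, 7–4.
Flux vs Bolt: Flux preferred on 3+1 = 4 ballots; Bolt wins 7–4.
Flux–Model V: Flux 11–0.
Bolt vs Model V: 1+7 = 8 for Bolt, 3 for Model V — Bolt by 8–3.
Only Model V has no wins; Model V is the Condorcet loser.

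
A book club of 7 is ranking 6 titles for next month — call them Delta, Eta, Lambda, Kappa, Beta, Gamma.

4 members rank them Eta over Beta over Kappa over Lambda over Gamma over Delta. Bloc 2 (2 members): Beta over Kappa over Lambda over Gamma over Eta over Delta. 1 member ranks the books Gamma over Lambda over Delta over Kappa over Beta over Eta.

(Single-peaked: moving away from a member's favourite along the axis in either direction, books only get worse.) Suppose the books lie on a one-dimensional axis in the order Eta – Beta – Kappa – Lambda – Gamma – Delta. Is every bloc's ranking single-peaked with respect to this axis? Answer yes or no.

Axis positions: Eta=1, Beta=2, Kappa=3, Lambda=4, Gamma=5, Delta=6.
Bloc 1 (peak Eta at position 1): ranking walks positions 1-2-3-4-5-6, expanding outward from the peak — single-peaked.
Bloc 2 (peak Beta at position 2): ranking walks positions 2-3-4-5-1-6, expanding outward from the peak — single-peaked.
Bloc 3 (peak Gamma at position 5): ranking walks positions 5-4-6-3-2-1, expanding outward from the peak — single-peaked.
Every ranking is single-peaked on this axis.

yes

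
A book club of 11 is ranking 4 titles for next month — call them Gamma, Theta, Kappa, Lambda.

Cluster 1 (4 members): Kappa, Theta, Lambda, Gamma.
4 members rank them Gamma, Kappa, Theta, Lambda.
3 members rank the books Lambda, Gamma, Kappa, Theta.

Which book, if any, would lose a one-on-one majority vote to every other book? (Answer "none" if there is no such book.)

Pairwise majorities:
Gamma vs Theta: Gamma, 7–4.
Gamma vs Kappa: Gamma is ranked higher on 4+3 = 7 ballots, Kappa on 4. Gamma wins 7–4.
Gamma vs Lambda: Lambda, 7–4.
Theta–Kappa: Kappa 11–0.
Theta–Lambda: Theta 8–3.
Kappa vs Lambda: Kappa preferred on 4+4 = 8 ballots; Kappa wins 8–3.
Each book has at least one pairwise win (Gamma beats Theta; Theta beats Lambda; Kappa beats Theta; Lambda beats Gamma) — no Condorcet loser.

none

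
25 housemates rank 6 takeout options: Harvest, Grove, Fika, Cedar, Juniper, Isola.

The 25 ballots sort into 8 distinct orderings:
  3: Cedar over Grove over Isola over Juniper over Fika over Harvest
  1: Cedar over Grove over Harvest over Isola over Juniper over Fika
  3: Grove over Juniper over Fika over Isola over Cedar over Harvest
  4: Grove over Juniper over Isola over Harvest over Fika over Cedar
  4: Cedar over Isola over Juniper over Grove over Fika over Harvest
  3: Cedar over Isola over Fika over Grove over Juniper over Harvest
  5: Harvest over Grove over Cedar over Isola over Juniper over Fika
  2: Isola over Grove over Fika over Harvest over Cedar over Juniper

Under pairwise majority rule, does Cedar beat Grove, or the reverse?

Ballots ranking Cedar above Grove: 3 + 1 + 4 + 3 = 11.
Ballots ranking Grove above Cedar: 25 − 11 = 14.
Grove wins the head-to-head 14–11.

Grove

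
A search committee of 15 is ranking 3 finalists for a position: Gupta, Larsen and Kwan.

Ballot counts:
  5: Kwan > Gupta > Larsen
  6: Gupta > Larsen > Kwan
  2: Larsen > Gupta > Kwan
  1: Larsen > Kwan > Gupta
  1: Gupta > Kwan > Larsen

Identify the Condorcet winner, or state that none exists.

Gupta

Pairwise majorities:
Gupta vs Larsen: Gupta preferred on 5+6+1 = 12 ballots; Gupta wins 12–3.
Gupta vs Kwan: 6+2+1 = 9 for Gupta, 6 for Kwan — Gupta by 9–6.
Larsen vs Kwan: Larsen preferred on 6+2+1 = 9 ballots; Larsen wins 9–6.
Gupta beats each of Larsen, Kwan — Gupta is the Condorcet winner.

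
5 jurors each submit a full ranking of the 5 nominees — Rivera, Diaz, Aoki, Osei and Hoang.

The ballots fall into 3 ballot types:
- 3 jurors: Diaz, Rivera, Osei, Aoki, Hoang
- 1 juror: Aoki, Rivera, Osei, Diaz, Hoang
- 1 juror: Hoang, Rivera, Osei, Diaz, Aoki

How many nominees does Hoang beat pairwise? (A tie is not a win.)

0

Hoang against each rival (5 jurors):
Hoang vs Rivera: Rivera, 4–1.
Hoang vs Diaz: 1 for Hoang, 4 for Diaz — Diaz by 4–1.
Hoang vs Aoki: Aoki wins 4–1.
Hoang–Osei: Osei 4–1.
Hoang beats no one; loses to Rivera, Diaz, Aoki, Osei — 0 pairwise wins.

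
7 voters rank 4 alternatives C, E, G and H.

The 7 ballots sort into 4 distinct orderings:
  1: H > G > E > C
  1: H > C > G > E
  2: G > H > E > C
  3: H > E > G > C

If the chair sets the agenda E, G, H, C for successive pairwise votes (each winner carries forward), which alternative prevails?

H

Round 1: E vs G — 3–4, G advances.
Round 2: G vs H — 2–5, H advances.
Round 3: H vs C — 7–0, H advances.
H survives the agenda.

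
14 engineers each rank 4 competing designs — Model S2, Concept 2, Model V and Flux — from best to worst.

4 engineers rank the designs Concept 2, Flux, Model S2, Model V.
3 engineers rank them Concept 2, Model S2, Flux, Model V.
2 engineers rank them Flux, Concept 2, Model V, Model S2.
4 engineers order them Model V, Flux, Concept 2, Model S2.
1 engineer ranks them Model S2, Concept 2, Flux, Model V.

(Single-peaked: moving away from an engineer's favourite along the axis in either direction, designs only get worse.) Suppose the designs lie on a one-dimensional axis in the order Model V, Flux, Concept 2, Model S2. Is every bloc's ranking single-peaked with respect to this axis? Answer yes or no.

yes

Axis positions: Model V=1, Flux=2, Concept 2=3, Model S2=4.
Bloc 1 (peak Concept 2 at position 3): ranking walks positions 3-2-4-1, expanding outward from the peak — single-peaked.
Bloc 2 (peak Concept 2 at position 3): ranking walks positions 3-4-2-1, expanding outward from the peak — single-peaked.
Bloc 3 (peak Flux at position 2): ranking walks positions 2-3-1-4, expanding outward from the peak — single-peaked.
Bloc 4 (peak Model V at position 1): ranking walks positions 1-2-3-4, expanding outward from the peak — single-peaked.
Bloc 5 (peak Model S2 at position 4): ranking walks positions 4-3-2-1, expanding outward from the peak — single-peaked.
Every ranking is single-peaked on this axis.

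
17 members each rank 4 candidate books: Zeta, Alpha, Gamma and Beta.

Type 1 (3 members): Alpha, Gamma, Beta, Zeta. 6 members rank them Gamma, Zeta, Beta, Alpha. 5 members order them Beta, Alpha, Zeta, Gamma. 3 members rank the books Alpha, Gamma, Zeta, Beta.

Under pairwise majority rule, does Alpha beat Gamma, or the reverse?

Ballots ranking Alpha above Gamma: 3 + 5 + 3 = 11.
Ballots ranking Gamma above Alpha: 17 − 11 = 6.
Alpha wins the head-to-head 11–6.

Alpha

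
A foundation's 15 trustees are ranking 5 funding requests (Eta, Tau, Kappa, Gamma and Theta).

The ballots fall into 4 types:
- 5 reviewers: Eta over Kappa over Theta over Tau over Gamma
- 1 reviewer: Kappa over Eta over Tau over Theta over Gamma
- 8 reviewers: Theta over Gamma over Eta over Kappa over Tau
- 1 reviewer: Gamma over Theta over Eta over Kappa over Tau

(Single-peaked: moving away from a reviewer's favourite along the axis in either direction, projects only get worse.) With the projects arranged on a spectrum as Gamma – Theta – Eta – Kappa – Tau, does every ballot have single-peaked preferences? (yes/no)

Axis positions: Gamma=1, Theta=2, Eta=3, Kappa=4, Tau=5.
Type 1 (peak Eta at position 3): ranking walks positions 3-4-2-5-1, expanding outward from the peak — single-peaked.
Type 2 (peak Kappa at position 4): ranking walks positions 4-3-5-2-1, expanding outward from the peak — single-peaked.
Type 3 (peak Theta at position 2): ranking walks positions 2-1-3-4-5, expanding outward from the peak — single-peaked.
Type 4 (peak Gamma at position 1): ranking walks positions 1-2-3-4-5, expanding outward from the peak — single-peaked.
Every ranking is single-peaked on this axis.

yes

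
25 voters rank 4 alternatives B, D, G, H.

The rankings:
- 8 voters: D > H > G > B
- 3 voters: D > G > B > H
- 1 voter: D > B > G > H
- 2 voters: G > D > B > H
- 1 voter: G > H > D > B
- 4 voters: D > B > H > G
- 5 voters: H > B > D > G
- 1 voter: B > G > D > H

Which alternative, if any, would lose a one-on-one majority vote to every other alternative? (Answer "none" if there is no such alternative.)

B

Head-to-head results (25 voters):
B vs D: D wins 19–6.
B vs G: G, 14–11.
B vs H: B preferred on 3+1+2+4+1 = 11 ballots; H wins 14–11.
D vs G: D, 21–4.
D vs H: D is ranked higher on 8+3+1+2+4+1 = 19 ballots, H on 6. D wins 19–6.
G vs H: H wins 17–8.
B is beaten in every head-to-head and is the Condorcet loser.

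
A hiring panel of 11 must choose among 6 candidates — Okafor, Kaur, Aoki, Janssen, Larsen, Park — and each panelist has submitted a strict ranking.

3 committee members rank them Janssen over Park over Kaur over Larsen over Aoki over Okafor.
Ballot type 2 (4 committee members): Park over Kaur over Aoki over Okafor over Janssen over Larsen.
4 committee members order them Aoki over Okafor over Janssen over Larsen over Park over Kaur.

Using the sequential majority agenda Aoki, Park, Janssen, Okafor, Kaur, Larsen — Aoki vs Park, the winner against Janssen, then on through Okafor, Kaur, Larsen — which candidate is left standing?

Round 1: Aoki vs Park — 4–7, Park advances.
Round 2: Park vs Janssen — 4–7, Janssen advances.
Round 3: Janssen vs Okafor — 3–8, Okafor advances.
Round 4: Okafor vs Kaur — 4–7, Kaur advances.
Round 5: Kaur vs Larsen — 7–4, Kaur advances.
The agenda winner is Kaur.

Kaur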